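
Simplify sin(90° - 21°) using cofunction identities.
sin(90° - 21°) = cos(21°)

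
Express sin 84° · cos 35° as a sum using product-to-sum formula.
sin 84° cos 35° = (1/2)[sin(84°+35°) + sin(84°-35°)]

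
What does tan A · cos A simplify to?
tan A · cos A = sin A (using Quotient identity)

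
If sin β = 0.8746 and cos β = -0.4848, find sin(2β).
sin(2β) = 2 sin β cos β = -0.848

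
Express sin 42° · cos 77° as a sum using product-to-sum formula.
sin 42° cos 77° = (1/2)[sin(42°+77°) + sin(42°-77°)]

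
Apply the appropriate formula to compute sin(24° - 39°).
sin(24° - 39°) = sin 24° cos 39° - cos 24° sin 39° = -(√6-√2)/4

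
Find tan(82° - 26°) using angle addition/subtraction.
tan(82° - 26°) = (tan 82° - tan 26°)/(1 + tan 82° tan 26°) = 1.483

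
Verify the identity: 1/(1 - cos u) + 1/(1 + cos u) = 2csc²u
LHS = [(1 + cos u) + (1 - cos u)] / [(1 - cos u)(1 + cos u)] = 2/(1 - cos²u) = 2/sin²u = 2csc²u = RHS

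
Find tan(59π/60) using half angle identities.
tan(59π/60) = sin 59π/30 / (1 + cos 59π/30) = -0.05241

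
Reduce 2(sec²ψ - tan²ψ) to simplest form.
2(sec²ψ - tan²ψ) = 2 (using Pythagorean identity)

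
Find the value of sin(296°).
sin(296°) = -0.8988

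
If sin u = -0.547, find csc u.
csc u = 1/sin u = -1.828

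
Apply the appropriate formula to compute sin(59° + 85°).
sin(59° + 85°) = sin 59° cos 85° + cos 59° sin 85° = 0.5878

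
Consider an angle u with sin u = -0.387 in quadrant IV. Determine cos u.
cos u = √(1 - sin²u) = 0.9221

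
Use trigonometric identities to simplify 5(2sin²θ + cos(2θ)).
5(2sin²θ + cos(2θ)) = 5 (using Double angle)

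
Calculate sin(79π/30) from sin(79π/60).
sin(79π/30) = 2 sin 79π/60 cos 79π/60 = 0.9135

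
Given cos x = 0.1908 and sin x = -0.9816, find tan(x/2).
tan(x/2) = sin x / (1 + cos x) = -0.8243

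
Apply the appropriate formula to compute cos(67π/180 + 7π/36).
cos(67π/180 + 7π/36) = cos 67π/180 cos 7π/36 - sin 67π/180 sin 7π/36 = -0.2079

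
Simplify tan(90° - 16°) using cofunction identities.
tan(90° - 16°) = cot(16°)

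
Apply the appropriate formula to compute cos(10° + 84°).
cos(10° + 84°) = cos 10° cos 84° - sin 10° sin 84° = -0.06976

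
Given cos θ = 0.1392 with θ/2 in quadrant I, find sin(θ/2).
sin(θ/2) = ±√((1 - cos θ)/2); positive since θ/2 ∈ QI, so sin(θ/2) = 0.656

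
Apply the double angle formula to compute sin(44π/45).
sin(44π/45) = 2 sin 22π/45 cos 22π/45 = 0.06976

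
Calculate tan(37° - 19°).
tan(37° - 19°) = (tan 37° - tan 19°)/(1 + tan 37° tan 19°) = 0.3249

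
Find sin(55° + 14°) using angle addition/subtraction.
sin(55° + 14°) = sin 55° cos 14° + cos 55° sin 14° = 0.9336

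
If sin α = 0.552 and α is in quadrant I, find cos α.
cos α = 0.8338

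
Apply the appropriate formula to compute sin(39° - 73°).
sin(39° - 73°) = sin 39° cos 73° - cos 39° sin 73° = -0.5592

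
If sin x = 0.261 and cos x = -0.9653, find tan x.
tan x = sin x / cos x = -0.2704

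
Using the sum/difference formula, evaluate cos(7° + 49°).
cos(7° + 49°) = cos 7° cos 49° - sin 7° sin 49° = 0.5592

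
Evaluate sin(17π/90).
sin(17π/90) = 0.5592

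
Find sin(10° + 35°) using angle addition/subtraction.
sin(10° + 35°) = sin 10° cos 35° + cos 10° sin 35° = √2/2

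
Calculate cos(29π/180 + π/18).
cos(29π/180 + π/18) = cos 29π/180 cos π/18 - sin 29π/180 sin π/18 = 0.7771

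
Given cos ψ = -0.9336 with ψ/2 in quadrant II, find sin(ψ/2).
sin(ψ/2) = ±√((1 - cos ψ)/2); positive since ψ/2 ∈ QII, so sin(ψ/2) = 0.9833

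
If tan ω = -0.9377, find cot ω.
cot ω = 1/tan ω = -1.066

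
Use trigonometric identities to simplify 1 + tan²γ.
1 + tan²γ = sec²γ (using Pythagorean identity)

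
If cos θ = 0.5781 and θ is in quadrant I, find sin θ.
sin θ = 0.816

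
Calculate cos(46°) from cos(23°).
cos(46°) = cos²23° - sin²23° = 0.6947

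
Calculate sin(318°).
sin(318°) = -0.6691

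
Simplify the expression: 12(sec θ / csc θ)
12(sec θ / csc θ) = 12(tan θ) (using Reciprocal identities)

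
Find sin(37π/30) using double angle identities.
sin(37π/30) = 2 sin 37π/60 cos 37π/60 = -0.6691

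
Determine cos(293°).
cos(293°) = 0.3907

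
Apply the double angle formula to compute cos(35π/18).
cos(35π/18) = cos²35π/36 - sin²35π/36 = 0.9848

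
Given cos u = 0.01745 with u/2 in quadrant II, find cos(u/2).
cos(u/2) = ±√((1 + cos u)/2); negative since u/2 ∈ QII, so cos(u/2) = -0.7132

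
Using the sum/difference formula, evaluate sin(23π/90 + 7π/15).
sin(23π/90 + 7π/15) = sin 23π/90 cos 7π/15 + cos 23π/90 sin 7π/15 = 0.766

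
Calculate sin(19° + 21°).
sin(19° + 21°) = sin 19° cos 21° + cos 19° sin 21° = 0.6428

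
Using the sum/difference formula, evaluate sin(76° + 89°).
sin(76° + 89°) = sin 76° cos 89° + cos 76° sin 89° = (√6-√2)/4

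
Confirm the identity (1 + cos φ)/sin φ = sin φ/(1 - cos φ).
RHS = sin φ(1 + cos φ) / ((1 - cos φ)(1 + cos φ)) = sin φ(1 + cos φ) / (1 - cos²φ) = sin φ(1 + cos φ) / sin²φ = (1 + cos φ)/sin φ = LHS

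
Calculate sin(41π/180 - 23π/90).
sin(41π/180 - 23π/90) = sin 41π/180 cos 23π/90 - cos 41π/180 sin 23π/90 = -0.08716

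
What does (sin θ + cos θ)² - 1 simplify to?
(sin θ + cos θ)² - 1 = sin(2θ) (using Pythagorean + double angle)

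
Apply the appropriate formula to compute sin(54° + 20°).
sin(54° + 20°) = sin 54° cos 20° + cos 54° sin 20° = 0.9613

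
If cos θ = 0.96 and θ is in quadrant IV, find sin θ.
sin θ = -0.28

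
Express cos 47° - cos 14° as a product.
cos 47° - cos 14° = -2 sin(30.5°) sin(16.5°)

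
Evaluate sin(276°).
sin(276°) = -0.9945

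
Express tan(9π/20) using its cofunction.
tan(9π/20) = cot(π/2 - 9π/20) = cot(π/20)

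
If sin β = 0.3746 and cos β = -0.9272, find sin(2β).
sin(2β) = 2 sin β cos β = -0.6947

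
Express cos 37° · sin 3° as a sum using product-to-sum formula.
cos 37° sin 3° = (1/2)[sin(37°+3°) - sin(37°-3°)]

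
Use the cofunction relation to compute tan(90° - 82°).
tan(90° - 82°) = cot(82°) = 0.1405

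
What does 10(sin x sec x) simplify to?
10(sin x sec x) = 10(tan x) (using Reciprocal + quotient)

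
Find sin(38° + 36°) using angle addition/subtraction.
sin(38° + 36°) = sin 38° cos 36° + cos 38° sin 36° = 0.9613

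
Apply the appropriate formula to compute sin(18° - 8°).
sin(18° - 8°) = sin 18° cos 8° - cos 18° sin 8° = 0.1736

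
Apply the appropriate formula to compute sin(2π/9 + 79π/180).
sin(2π/9 + 79π/180) = sin 2π/9 cos 79π/180 + cos 2π/9 sin 79π/180 = 0.8746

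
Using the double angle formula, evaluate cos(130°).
cos(130°) = cos²65° - sin²65° = -0.6428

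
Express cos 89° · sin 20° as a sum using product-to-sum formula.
cos 89° sin 20° = (1/2)[sin(89°+20°) - sin(89°-20°)]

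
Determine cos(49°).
cos(49°) = 0.6561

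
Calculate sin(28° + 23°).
sin(28° + 23°) = sin 28° cos 23° + cos 28° sin 23° = 0.7771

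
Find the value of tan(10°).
tan(10°) = 0.1763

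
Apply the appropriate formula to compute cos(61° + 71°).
cos(61° + 71°) = cos 61° cos 71° - sin 61° sin 71° = -0.6691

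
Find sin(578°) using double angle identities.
sin(578°) = 2 sin 289° cos 289° = -0.6157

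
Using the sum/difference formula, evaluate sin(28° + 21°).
sin(28° + 21°) = sin 28° cos 21° + cos 28° sin 21° = 0.7547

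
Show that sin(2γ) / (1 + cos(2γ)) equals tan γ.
LHS = 2 sin γ cos γ / (2cos²γ) = sin γ/cos γ = tan γ = RHS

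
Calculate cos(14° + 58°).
cos(14° + 58°) = cos 14° cos 58° - sin 14° sin 58° = 0.309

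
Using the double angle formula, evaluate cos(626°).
cos(626°) = 1 - 2sin²313° = -0.06976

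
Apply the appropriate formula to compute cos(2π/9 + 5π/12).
cos(2π/9 + 5π/12) = cos 2π/9 cos 5π/12 - sin 2π/9 sin 5π/12 = -0.4226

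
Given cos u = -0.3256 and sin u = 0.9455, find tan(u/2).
tan(u/2) = sin u / (1 + cos u) = 1.402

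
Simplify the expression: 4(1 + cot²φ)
4(1 + cot²φ) = 4(csc²φ) (using Pythagorean identity)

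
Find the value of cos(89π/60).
cos(89π/60) = -0.05234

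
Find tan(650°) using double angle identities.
tan(650°) = 2 tan 325° / (1 - tan²325°) = -2.747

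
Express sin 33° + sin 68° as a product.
sin 33° + sin 68° = 2 sin(50.5°) cos(-17.5°)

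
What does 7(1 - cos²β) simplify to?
7(1 - cos²β) = 7(sin²β) (using Pythagorean identity)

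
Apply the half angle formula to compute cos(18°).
cos(18°) = √((1 + cos 36°)/2) = 0.9511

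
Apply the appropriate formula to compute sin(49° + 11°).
sin(49° + 11°) = sin 49° cos 11° + cos 49° sin 11° = √3/2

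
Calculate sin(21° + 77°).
sin(21° + 77°) = sin 21° cos 77° + cos 21° sin 77° = 0.9903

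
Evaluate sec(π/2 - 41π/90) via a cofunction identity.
sec(π/2 - 41π/90) = csc(41π/90) = 1.01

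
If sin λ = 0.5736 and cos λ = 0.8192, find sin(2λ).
sin(2λ) = 2 sin λ cos λ = 0.9398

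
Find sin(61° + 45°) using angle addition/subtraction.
sin(61° + 45°) = sin 61° cos 45° + cos 61° sin 45° = 0.9613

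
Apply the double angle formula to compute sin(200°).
sin(200°) = 2 sin 100° cos 100° = -0.342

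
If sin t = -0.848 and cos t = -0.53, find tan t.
tan t = sin t / cos t = 1.6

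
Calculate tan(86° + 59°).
tan(86° + 59°) = (tan 86° + tan 59°)/(1 - tan 86° tan 59°) = -0.7002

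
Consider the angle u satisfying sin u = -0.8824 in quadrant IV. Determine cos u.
cos u = √(1 - sin²u) = 0.4705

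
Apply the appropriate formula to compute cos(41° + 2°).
cos(41° + 2°) = cos 41° cos 2° - sin 41° sin 2° = 0.7314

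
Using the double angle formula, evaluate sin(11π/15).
sin(11π/15) = 2 sin 11π/30 cos 11π/30 = 0.7431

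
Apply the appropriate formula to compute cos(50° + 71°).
cos(50° + 71°) = cos 50° cos 71° - sin 50° sin 71° = -0.515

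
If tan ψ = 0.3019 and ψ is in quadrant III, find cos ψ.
cos ψ = -0.9573 (using tan²ψ + 1 = sec²ψ)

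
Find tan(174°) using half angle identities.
tan(174°) = sin 348° / (1 + cos 348°) = -0.1051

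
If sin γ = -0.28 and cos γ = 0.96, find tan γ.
tan γ = sin γ / cos γ = -0.2917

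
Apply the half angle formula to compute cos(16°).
cos(16°) = √((1 + cos 32°)/2) = 0.9613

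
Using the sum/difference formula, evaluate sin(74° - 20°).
sin(74° - 20°) = sin 74° cos 20° - cos 74° sin 20° = 0.809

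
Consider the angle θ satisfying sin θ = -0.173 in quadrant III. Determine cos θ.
cos θ = ±√(1 - sin²θ) = -0.9849 (negative in QIII)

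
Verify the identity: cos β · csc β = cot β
LHS = cos β · (1/sin β) = cos β/sin β = cot β = RHS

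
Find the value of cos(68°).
cos(68°) = 0.3746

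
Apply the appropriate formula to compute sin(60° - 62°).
sin(60° - 62°) = sin 60° cos 62° - cos 60° sin 62° = -0.0349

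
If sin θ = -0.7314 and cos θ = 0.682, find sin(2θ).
sin(2θ) = 2 sin θ cos θ = -0.9976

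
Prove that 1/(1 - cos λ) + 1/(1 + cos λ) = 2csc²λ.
LHS = [(1 + cos λ) + (1 - cos λ)] / [(1 - cos λ)(1 + cos λ)] = 2/(1 - cos²λ) = 2/sin²λ = 2csc²λ = RHS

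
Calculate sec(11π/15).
sec(11π/15) = -1.494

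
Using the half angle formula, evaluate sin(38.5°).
sin(38.5°) = √((1 - cos 77°)/2) = 0.6225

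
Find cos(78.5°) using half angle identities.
cos(78.5°) = √((1 + cos 157°)/2) = 0.1994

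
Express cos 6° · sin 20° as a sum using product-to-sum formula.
cos 6° sin 20° = (1/2)[sin(6°+20°) - sin(6°-20°)]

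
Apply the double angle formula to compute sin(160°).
sin(160°) = 2 sin 80° cos 80° = 0.342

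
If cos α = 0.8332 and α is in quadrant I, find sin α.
sin α = 0.553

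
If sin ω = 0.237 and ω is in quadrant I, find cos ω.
cos ω = 0.9715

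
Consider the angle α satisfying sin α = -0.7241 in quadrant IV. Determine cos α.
cos α = √(1 - sin²α) = 0.6897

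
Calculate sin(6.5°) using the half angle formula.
sin(6.5°) = √((1 - cos 13°)/2) = 0.1132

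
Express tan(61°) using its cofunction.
tan(61°) = cot(90° - 61°) = cot(29°)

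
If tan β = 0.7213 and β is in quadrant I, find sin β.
sin β = 0.585 (using tan²β + 1 = sec²β)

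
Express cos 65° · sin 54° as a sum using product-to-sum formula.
cos 65° sin 54° = (1/2)[sin(65°+54°) - sin(65°-54°)]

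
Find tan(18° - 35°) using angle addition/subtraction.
tan(18° - 35°) = (tan 18° - tan 35°)/(1 + tan 18° tan 35°) = -0.3057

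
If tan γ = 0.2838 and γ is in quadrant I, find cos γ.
cos γ = 0.962 (using tan²γ + 1 = sec²γ)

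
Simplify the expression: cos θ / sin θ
cos θ / sin θ = cot θ (using Quotient identity)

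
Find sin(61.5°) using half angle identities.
sin(61.5°) = √((1 - cos 123°)/2) = 0.8788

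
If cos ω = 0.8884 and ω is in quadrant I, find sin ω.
sin ω = 0.4591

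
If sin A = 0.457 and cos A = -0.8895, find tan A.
tan A = sin A / cos A = -0.5138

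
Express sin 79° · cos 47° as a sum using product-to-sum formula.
sin 79° cos 47° = (1/2)[sin(79°+47°) + sin(79°-47°)]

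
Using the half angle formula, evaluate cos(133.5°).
cos(133.5°) = -√((1 + cos 267°)/2) = -0.6884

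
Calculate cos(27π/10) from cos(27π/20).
cos(27π/10) = cos²27π/20 - sin²27π/20 = -0.5878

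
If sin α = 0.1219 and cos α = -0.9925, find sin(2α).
sin(2α) = 2 sin α cos α = -0.242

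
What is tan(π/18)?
tan(π/18) = 0.1763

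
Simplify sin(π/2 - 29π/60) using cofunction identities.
sin(π/2 - 29π/60) = cos(29π/60)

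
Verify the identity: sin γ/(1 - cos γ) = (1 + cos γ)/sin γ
LHS = sin γ(1 + cos γ) / ((1 - cos γ)(1 + cos γ)) = sin γ(1 + cos γ) / (1 - cos²γ) = sin γ(1 + cos γ) / sin²γ = (1 + cos γ)/sin γ = RHS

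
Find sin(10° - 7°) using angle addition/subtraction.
sin(10° - 7°) = sin 10° cos 7° - cos 10° sin 7° = 0.05234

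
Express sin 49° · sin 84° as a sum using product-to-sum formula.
sin 49° sin 84° = (1/2)[cos(49°-84°) - cos(49°+84°)]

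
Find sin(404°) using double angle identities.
sin(404°) = 2 sin 202° cos 202° = 0.6947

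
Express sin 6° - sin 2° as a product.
sin 6° - sin 2° = 2 cos(4°) sin(2°)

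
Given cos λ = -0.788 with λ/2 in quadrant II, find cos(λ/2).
cos(λ/2) = ±√((1 + cos λ)/2); negative since λ/2 ∈ QII, so cos(λ/2) = -0.3256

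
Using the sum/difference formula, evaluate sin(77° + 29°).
sin(77° + 29°) = sin 77° cos 29° + cos 77° sin 29° = 0.9613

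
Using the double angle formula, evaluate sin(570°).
sin(570°) = 2 sin 285° cos 285° = -1/2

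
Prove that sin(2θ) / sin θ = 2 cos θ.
LHS = 2 sin θ cos θ / sin θ = 2 cos θ = RHS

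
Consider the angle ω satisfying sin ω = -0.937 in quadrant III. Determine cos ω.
cos ω = ±√(1 - sin²ω) = -0.3493 (negative in QIII)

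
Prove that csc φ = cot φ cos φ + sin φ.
RHS = cos²φ/sin φ + sin φ = (cos²φ + sin²φ)/sin φ = 1/sin φ = csc φ = LHS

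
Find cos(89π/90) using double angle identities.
cos(89π/90) = cos²89π/180 - sin²89π/180 = -0.9994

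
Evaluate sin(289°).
sin(289°) = -0.9455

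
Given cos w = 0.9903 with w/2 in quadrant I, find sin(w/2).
sin(w/2) = ±√((1 - cos w)/2); positive since w/2 ∈ QI, so sin(w/2) = 0.06964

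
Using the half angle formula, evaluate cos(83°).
cos(83°) = √((1 + cos 166°)/2) = 0.1219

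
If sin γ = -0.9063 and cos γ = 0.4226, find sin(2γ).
sin(2γ) = 2 sin γ cos γ = -0.766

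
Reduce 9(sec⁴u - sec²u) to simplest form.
9(sec⁴u - sec²u) = 9(tan⁴u + tan²u) (using Pythagorean)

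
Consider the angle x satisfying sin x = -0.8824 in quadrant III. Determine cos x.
cos x = ±√(1 - sin²x) = -0.4705 (negative in QIII)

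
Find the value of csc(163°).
csc(163°) = 3.42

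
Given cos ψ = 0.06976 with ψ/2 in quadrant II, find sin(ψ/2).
sin(ψ/2) = ±√((1 - cos ψ)/2); positive since ψ/2 ∈ QII, so sin(ψ/2) = 0.682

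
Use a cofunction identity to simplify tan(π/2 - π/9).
tan(π/2 - π/9) = cot(π/9)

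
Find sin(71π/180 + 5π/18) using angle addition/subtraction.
sin(71π/180 + 5π/18) = sin 71π/180 cos 5π/18 + cos 71π/180 sin 5π/18 = 0.8572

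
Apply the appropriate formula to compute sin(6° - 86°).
sin(6° - 86°) = sin 6° cos 86° - cos 6° sin 86° = -0.9848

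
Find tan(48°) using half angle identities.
tan(48°) = sin 96° / (1 + cos 96°) = 1.111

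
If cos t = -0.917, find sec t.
sec t = 1/cos t = -1.091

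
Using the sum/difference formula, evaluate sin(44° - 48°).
sin(44° - 48°) = sin 44° cos 48° - cos 44° sin 48° = -0.06976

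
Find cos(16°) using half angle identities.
cos(16°) = √((1 + cos 32°)/2) = 0.9613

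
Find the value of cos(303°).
cos(303°) = 0.5446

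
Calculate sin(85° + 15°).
sin(85° + 15°) = sin 85° cos 15° + cos 85° sin 15° = 0.9848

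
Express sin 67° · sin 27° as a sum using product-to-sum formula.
sin 67° sin 27° = (1/2)[cos(67°-27°) - cos(67°+27°)]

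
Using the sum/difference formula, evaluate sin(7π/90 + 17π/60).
sin(7π/90 + 17π/60) = sin 7π/90 cos 17π/60 + cos 7π/90 sin 17π/60 = 0.9063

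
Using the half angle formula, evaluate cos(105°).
cos(105°) = -√((1 + cos 210°)/2) = -(√6-√2)/4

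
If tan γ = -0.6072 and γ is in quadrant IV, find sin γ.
sin γ = -0.519 (using tan²γ + 1 = sec²γ)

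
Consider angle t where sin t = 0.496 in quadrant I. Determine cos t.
cos t = √(1 - sin²t) = 0.8683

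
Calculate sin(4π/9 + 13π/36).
sin(4π/9 + 13π/36) = sin 4π/9 cos 13π/36 + cos 4π/9 sin 13π/36 = 0.5736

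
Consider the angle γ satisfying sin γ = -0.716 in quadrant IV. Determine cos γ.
cos γ = √(1 - sin²γ) = 0.6981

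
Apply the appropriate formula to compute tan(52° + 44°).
tan(52° + 44°) = (tan 52° + tan 44°)/(1 - tan 52° tan 44°) = -9.514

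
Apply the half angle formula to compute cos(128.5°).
cos(128.5°) = -√((1 + cos 257°)/2) = -0.6225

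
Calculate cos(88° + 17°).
cos(88° + 17°) = cos 88° cos 17° - sin 88° sin 17° = -(√6-√2)/4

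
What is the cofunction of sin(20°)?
sin(20°) = cos(90° - 20°) = cos(70°)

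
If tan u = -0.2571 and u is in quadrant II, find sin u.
sin u = 0.249 (using tan²u + 1 = sec²u)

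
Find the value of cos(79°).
cos(79°) = 0.1908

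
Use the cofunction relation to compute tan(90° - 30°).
tan(90° - 30°) = cot(30°) = √3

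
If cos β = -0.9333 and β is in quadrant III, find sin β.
sin β = -0.3591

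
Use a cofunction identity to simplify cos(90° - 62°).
cos(90° - 62°) = sin(62°)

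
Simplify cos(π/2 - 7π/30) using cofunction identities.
cos(π/2 - 7π/30) = sin(7π/30)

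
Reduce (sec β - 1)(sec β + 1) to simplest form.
(sec β - 1)(sec β + 1) = tan²β (using Diff. of squares)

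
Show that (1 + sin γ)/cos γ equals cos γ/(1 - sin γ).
LHS = (1 + sin γ)(1 - sin γ) / (cos γ(1 - sin γ)) = (1 - sin²γ) / (cos γ(1 - sin γ)) = cos²γ / (cos γ(1 - sin γ)) = cos γ/(1 - sin γ) = RHS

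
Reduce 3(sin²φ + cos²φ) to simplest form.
3(sin²φ + cos²φ) = 3 (using Pythagorean identity)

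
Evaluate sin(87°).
sin(87°) = 0.9986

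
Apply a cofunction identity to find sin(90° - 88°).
sin(90° - 88°) = cos(88°) = 0.0349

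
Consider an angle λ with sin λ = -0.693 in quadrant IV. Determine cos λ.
cos λ = √(1 - sin²λ) = 0.7209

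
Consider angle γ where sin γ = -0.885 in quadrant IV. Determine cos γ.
cos γ = √(1 - sin²γ) = 0.4656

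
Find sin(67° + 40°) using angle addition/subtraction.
sin(67° + 40°) = sin 67° cos 40° + cos 67° sin 40° = 0.9563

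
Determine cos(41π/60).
cos(41π/60) = -0.5446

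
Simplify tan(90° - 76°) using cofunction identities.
tan(90° - 76°) = cot(76°)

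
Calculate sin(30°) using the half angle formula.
sin(30°) = √((1 - cos 60°)/2) = 1/2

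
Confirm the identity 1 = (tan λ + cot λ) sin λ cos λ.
RHS = (sin λ/cos λ + cos λ/sin λ) sin λ cos λ = ((sin²λ + cos²λ)/(sin λ cos λ)) · sin λ cos λ = sin²λ + cos²λ = 1 = LHS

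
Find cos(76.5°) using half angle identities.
cos(76.5°) = √((1 + cos 153°)/2) = 0.2334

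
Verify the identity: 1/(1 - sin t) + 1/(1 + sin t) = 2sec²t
LHS = [(1 + sin t) + (1 - sin t)] / [(1 - sin t)(1 + sin t)] = 2/(1 - sin²t) = 2/cos²t = 2sec²t = RHS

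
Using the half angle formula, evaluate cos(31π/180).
cos(31π/180) = √((1 + cos 31π/90)/2) = 0.8572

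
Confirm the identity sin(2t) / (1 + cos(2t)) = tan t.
LHS = 2 sin t cos t / (2cos²t) = sin t/cos t = tan t = RHS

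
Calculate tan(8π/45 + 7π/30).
tan(8π/45 + 7π/30) = (tan 8π/45 + tan 7π/30)/(1 - tan 8π/45 tan 7π/30) = 3.487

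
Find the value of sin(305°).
sin(305°) = -0.8192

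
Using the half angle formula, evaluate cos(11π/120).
cos(11π/120) = √((1 + cos 11π/60)/2) = 0.9588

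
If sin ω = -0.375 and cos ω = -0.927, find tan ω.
tan ω = sin ω / cos ω = 0.4045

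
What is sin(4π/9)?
sin(4π/9) = 0.9848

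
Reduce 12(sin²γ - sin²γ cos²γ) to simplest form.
12(sin²γ - sin²γ cos²γ) = 12(sin⁴γ) (using Factoring)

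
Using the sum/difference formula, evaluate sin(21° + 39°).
sin(21° + 39°) = sin 21° cos 39° + cos 21° sin 39° = √3/2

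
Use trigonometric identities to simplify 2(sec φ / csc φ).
2(sec φ / csc φ) = 2(tan φ) (using Reciprocal identities)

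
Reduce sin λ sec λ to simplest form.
sin λ sec λ = tan λ (using Reciprocal + quotient)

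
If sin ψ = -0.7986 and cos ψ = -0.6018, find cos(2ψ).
cos(2ψ) = cos²ψ - sin²ψ = -0.2756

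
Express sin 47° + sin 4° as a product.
sin 47° + sin 4° = 2 sin(25.5°) cos(21.5°)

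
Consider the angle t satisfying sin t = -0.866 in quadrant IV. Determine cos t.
cos t = √(1 - sin²t) = 0.5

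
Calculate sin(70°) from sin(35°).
sin(70°) = 2 sin 35° cos 35° = 0.9397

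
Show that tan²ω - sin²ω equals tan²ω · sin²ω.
LHS = sin²ω/cos²ω - sin²ω = sin²ω(1/cos²ω - 1) = sin²ω · (1 - cos²ω)/cos²ω = sin²ω · sin²ω/cos²ω = sin²ω · tan²ω = RHS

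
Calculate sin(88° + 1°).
sin(88° + 1°) = sin 88° cos 1° + cos 88° sin 1° = 0.9998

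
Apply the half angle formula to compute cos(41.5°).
cos(41.5°) = √((1 + cos 83°)/2) = 0.749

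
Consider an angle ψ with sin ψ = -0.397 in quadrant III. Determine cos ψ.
cos ψ = ±√(1 - sin²ψ) = -0.9178 (negative in QIII)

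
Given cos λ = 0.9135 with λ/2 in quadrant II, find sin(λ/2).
sin(λ/2) = ±√((1 - cos λ)/2); positive since λ/2 ∈ QII, so sin(λ/2) = 0.208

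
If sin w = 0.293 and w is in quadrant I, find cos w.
cos w = 0.9561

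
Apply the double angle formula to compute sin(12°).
sin(12°) = 2 sin 6° cos 6° = 0.2079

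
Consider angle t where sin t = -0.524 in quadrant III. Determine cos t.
cos t = ±√(1 - sin²t) = -0.8517 (negative in QIII)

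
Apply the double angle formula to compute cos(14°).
cos(14°) = cos²7° - sin²7° = 0.9703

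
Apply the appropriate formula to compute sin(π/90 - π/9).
sin(π/90 - π/9) = sin π/90 cos π/9 - cos π/90 sin π/9 = -0.309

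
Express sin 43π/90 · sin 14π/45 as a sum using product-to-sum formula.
sin 43π/90 sin 14π/45 = (1/2)[cos(43π/90-14π/45) - cos(43π/90+14π/45)]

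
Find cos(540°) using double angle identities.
cos(540°) = 1 - 2sin²270° = -1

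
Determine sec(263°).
sec(263°) = -8.206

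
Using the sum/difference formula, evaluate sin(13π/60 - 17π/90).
sin(13π/60 - 17π/90) = sin 13π/60 cos 17π/90 - cos 13π/60 sin 17π/90 = 0.08716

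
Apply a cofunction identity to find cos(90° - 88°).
cos(90° - 88°) = sin(88°) = 0.9994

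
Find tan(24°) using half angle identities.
tan(24°) = sin 48° / (1 + cos 48°) = 0.4452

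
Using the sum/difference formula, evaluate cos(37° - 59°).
cos(37° - 59°) = cos 37° cos 59° + sin 37° sin 59° = 0.9272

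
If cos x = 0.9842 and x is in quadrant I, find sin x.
sin x = 0.1771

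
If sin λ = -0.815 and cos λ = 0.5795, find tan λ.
tan λ = sin λ / cos λ = -1.406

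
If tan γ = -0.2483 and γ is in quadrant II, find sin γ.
sin γ = 0.241 (using tan²γ + 1 = sec²γ)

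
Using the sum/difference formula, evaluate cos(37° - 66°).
cos(37° - 66°) = cos 37° cos 66° + sin 37° sin 66° = 0.8746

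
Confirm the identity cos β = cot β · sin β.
RHS = (cos β/sin β) · sin β = cos β = LHS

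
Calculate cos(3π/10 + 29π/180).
cos(3π/10 + 29π/180) = cos 3π/10 cos 29π/180 - sin 3π/10 sin 29π/180 = 0.1219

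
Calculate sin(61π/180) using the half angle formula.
sin(61π/180) = √((1 - cos 61π/90)/2) = 0.8746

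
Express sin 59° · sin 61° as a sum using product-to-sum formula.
sin 59° sin 61° = (1/2)[cos(59°-61°) - cos(59°+61°)]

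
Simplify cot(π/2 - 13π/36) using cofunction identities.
cot(π/2 - 13π/36) = tan(13π/36)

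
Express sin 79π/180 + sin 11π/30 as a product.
sin 79π/180 + sin 11π/30 = 2 sin(29π/72) cos(13π/360)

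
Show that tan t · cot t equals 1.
LHS = (sin t/cos t) · (cos t/sin t) = 1 = RHS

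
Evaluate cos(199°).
cos(199°) = -0.9455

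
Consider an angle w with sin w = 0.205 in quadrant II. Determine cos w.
cos w = ±√(1 - sin²w) = -0.9788 (negative in QII)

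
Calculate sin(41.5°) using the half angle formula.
sin(41.5°) = √((1 - cos 83°)/2) = 0.6626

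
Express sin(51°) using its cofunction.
sin(51°) = cos(90° - 51°) = cos(39°)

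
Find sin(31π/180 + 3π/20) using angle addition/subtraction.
sin(31π/180 + 3π/20) = sin 31π/180 cos 3π/20 + cos 31π/180 sin 3π/20 = 0.848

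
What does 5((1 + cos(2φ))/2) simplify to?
5((1 + cos(2φ))/2) = 5(cos²φ) (using Power reduction)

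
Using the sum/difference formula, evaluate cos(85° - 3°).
cos(85° - 3°) = cos 85° cos 3° + sin 85° sin 3° = 0.1392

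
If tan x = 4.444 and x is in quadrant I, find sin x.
sin x = 0.9756 (using tan²x + 1 = sec²x)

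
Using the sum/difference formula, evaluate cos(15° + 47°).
cos(15° + 47°) = cos 15° cos 47° - sin 15° sin 47° = 0.4695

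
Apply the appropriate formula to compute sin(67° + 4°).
sin(67° + 4°) = sin 67° cos 4° + cos 67° sin 4° = 0.9455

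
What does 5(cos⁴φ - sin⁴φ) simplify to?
5(cos⁴φ - sin⁴φ) = 5(cos(2φ)) (using Factoring + double angle)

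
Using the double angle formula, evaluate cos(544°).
cos(544°) = cos²272° - sin²272° = -0.9976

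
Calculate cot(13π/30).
cot(13π/30) = 0.2126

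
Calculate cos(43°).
cos(43°) = 0.7314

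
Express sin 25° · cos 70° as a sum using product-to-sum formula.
sin 25° cos 70° = (1/2)[sin(25°+70°) + sin(25°-70°)]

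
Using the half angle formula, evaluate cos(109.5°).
cos(109.5°) = -√((1 + cos 219°)/2) = -0.3338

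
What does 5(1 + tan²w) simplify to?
5(1 + tan²w) = 5(sec²w) (using Pythagorean identity)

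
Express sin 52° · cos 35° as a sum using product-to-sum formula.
sin 52° cos 35° = (1/2)[sin(52°+35°) + sin(52°-35°)]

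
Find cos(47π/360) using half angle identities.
cos(47π/360) = √((1 + cos 47π/180)/2) = 0.9171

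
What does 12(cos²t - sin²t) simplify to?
12(cos²t - sin²t) = 12(cos(2t)) (using Double angle)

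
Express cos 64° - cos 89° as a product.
cos 64° - cos 89° = -2 sin(76.5°) sin(-12.5°)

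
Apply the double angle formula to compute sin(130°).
sin(130°) = 2 sin 65° cos 65° = 0.766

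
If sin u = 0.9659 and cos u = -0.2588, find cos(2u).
cos(2u) = cos²u - sin²u = -0.866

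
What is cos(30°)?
cos(30°) = √3/2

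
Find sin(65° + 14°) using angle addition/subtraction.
sin(65° + 14°) = sin 65° cos 14° + cos 65° sin 14° = 0.9816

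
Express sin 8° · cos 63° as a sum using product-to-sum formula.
sin 8° cos 63° = (1/2)[sin(8°+63°) + sin(8°-63°)]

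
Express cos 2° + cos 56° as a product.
cos 2° + cos 56° = 2 cos(29°) cos(-27°)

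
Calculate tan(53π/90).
tan(53π/90) = -3.487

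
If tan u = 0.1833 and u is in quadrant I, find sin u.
sin u = 0.1803 (using tan²u + 1 = sec²u)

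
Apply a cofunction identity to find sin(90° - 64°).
sin(90° - 64°) = cos(64°) = 0.4384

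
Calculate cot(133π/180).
cot(133π/180) = -0.9325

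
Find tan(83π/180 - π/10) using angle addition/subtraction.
tan(83π/180 - π/10) = (tan 83π/180 - tan π/10)/(1 + tan 83π/180 tan π/10) = 2.145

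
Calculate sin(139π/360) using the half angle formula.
sin(139π/360) = √((1 - cos 139π/180)/2) = 0.9367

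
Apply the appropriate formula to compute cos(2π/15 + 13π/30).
cos(2π/15 + 13π/30) = cos 2π/15 cos 13π/30 - sin 2π/15 sin 13π/30 = -0.2079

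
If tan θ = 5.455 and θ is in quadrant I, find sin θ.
sin θ = 0.9836 (using tan²θ + 1 = sec²θ)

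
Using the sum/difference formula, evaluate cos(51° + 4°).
cos(51° + 4°) = cos 51° cos 4° - sin 51° sin 4° = 0.5736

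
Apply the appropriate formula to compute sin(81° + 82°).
sin(81° + 82°) = sin 81° cos 82° + cos 81° sin 82° = 0.2924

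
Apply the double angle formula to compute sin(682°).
sin(682°) = 2 sin 341° cos 341° = -0.6157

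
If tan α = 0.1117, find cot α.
cot α = 1/tan α = 8.953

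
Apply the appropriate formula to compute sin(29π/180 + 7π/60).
sin(29π/180 + 7π/60) = sin 29π/180 cos 7π/60 + cos 29π/180 sin 7π/60 = 0.766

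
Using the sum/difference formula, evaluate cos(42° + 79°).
cos(42° + 79°) = cos 42° cos 79° - sin 42° sin 79° = -0.515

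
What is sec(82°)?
sec(82°) = 7.185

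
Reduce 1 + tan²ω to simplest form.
1 + tan²ω = sec²ω (using Pythagorean identity)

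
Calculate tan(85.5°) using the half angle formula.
tan(85.5°) = sin 171° / (1 + cos 171°) = 12.71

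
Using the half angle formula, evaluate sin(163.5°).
sin(163.5°) = √((1 - cos 327°)/2) = 0.284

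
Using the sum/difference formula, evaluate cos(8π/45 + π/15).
cos(8π/45 + π/15) = cos 8π/45 cos π/15 - sin 8π/45 sin π/15 = 0.7193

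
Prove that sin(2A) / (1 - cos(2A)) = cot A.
LHS = 2 sin A cos A / (2sin²A) = cos A/sin A = cot A = RHS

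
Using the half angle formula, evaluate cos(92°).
cos(92°) = -√((1 + cos 184°)/2) = -0.0349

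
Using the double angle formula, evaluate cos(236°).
cos(236°) = cos²118° - sin²118° = -0.5592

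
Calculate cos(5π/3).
cos(5π/3) = 1/2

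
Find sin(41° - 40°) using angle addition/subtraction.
sin(41° - 40°) = sin 41° cos 40° - cos 41° sin 40° = 0.01745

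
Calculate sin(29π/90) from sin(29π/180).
sin(29π/90) = 2 sin 29π/180 cos 29π/180 = 0.848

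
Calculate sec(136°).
sec(136°) = -1.39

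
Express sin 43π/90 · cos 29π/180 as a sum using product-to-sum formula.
sin 43π/90 cos 29π/180 = (1/2)[sin(43π/90+29π/180) + sin(43π/90-29π/180)]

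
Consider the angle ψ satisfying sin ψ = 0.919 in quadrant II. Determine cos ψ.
cos ψ = ±√(1 - sin²ψ) = -0.3943 (negative in QII)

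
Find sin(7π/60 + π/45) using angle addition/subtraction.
sin(7π/60 + π/45) = sin 7π/60 cos π/45 + cos 7π/60 sin π/45 = 0.4226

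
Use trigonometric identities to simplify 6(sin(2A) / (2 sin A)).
6(sin(2A) / (2 sin A)) = 6(cos A) (using Double angle)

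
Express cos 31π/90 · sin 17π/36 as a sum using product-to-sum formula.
cos 31π/90 sin 17π/36 = (1/2)[sin(31π/90+17π/36) - sin(31π/90-17π/36)]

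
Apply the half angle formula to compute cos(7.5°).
cos(7.5°) = √((1 + cos 15°)/2) = 0.9914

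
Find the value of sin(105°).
sin(105°) = (√6+√2)/4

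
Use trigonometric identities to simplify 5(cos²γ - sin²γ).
5(cos²γ - sin²γ) = 5(cos(2γ)) (using Double angle)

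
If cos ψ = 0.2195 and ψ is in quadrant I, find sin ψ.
sin ψ = 0.9756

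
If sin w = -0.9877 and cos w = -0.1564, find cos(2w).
cos(2w) = cos²w - sin²w = -0.9511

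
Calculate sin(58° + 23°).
sin(58° + 23°) = sin 58° cos 23° + cos 58° sin 23° = 0.9877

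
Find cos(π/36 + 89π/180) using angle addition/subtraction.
cos(π/36 + 89π/180) = cos π/36 cos 89π/180 - sin π/36 sin 89π/180 = -0.06976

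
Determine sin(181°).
sin(181°) = -0.01745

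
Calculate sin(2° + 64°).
sin(2° + 64°) = sin 2° cos 64° + cos 2° sin 64° = 0.9135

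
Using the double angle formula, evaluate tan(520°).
tan(520°) = 2 tan 260° / (1 - tan²260°) = -0.364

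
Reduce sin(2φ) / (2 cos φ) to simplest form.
sin(2φ) / (2 cos φ) = sin φ (using Double angle)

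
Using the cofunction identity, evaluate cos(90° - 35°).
cos(90° - 35°) = sin(35°) = 0.5736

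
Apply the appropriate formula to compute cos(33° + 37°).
cos(33° + 37°) = cos 33° cos 37° - sin 33° sin 37° = 0.342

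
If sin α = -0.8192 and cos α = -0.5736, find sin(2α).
sin(2α) = 2 sin α cos α = 0.9398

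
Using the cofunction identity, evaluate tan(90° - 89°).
tan(90° - 89°) = cot(89°) = 0.01746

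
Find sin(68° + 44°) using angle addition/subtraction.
sin(68° + 44°) = sin 68° cos 44° + cos 68° sin 44° = 0.9272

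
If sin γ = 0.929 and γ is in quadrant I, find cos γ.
cos γ = 0.3701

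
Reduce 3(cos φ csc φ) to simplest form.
3(cos φ csc φ) = 3(cot φ) (using Reciprocal + quotient)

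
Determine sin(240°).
sin(240°) = -√3/2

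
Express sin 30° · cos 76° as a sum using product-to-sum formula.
sin 30° cos 76° = (1/2)[sin(30°+76°) + sin(30°-76°)]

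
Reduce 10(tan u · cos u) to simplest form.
10(tan u · cos u) = 10(sin u) (using Quotient identity)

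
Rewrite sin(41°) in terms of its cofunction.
sin(41°) = cos(90° - 41°) = cos(49°)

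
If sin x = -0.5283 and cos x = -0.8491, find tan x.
tan x = sin x / cos x = 0.6222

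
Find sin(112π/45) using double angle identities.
sin(112π/45) = 2 sin 56π/45 cos 56π/45 = 0.9994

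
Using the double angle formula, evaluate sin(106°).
sin(106°) = 2 sin 53° cos 53° = 0.9613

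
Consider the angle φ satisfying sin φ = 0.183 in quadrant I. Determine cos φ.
cos φ = √(1 - sin²φ) = 0.9831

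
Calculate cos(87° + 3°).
cos(87° + 3°) = cos 87° cos 3° - sin 87° sin 3° = 0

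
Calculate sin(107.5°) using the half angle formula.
sin(107.5°) = √((1 - cos 215°)/2) = 0.9537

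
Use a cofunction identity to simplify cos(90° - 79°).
cos(90° - 79°) = sin(79°)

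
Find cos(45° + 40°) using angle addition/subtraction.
cos(45° + 40°) = cos 45° cos 40° - sin 45° sin 40° = 0.08716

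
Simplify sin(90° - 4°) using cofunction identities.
sin(90° - 4°) = cos(4°)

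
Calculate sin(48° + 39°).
sin(48° + 39°) = sin 48° cos 39° + cos 48° sin 39° = 0.9986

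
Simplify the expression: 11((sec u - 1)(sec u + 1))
11((sec u - 1)(sec u + 1)) = 11(tan²u) (using Diff. of squares)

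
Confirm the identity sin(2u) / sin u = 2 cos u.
LHS = 2 sin u cos u / sin u = 2 cos u = RHS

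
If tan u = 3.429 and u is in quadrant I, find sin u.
sin u = 0.96 (using tan²u + 1 = sec²u)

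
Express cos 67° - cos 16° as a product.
cos 67° - cos 16° = -2 sin(41.5°) sin(25.5°)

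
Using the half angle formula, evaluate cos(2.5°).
cos(2.5°) = √((1 + cos 5°)/2) = 0.999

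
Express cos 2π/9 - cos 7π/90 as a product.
cos 2π/9 - cos 7π/90 = -2 sin(3π/20) sin(13π/180)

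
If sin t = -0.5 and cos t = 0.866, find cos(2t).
cos(2t) = cos²t - sin²t = 0.5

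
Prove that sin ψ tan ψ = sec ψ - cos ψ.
RHS = 1/cos ψ - cos ψ = (1 - cos²ψ)/cos ψ = sin²ψ/cos ψ = sin ψ · (sin ψ/cos ψ) = sin ψ tan ψ = LHS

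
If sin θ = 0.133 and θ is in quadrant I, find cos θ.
cos θ = 0.9911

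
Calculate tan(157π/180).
tan(157π/180) = -0.4245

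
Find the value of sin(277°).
sin(277°) = -0.9925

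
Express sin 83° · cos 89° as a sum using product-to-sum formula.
sin 83° cos 89° = (1/2)[sin(83°+89°) + sin(83°-89°)]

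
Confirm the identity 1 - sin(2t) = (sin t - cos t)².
RHS = sin²t - 2 sin t cos t + cos²t = (sin²t + cos²t) - 2 sin t cos t = 1 - sin(2t) = LHS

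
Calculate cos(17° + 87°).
cos(17° + 87°) = cos 17° cos 87° - sin 17° sin 87° = -0.2419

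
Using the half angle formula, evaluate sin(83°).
sin(83°) = √((1 - cos 166°)/2) = 0.9925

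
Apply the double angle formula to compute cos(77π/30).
cos(77π/30) = 2cos²77π/60 - 1 = -0.2079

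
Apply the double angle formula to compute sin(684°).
sin(684°) = 2 sin 342° cos 342° = -0.5878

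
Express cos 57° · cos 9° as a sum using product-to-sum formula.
cos 57° cos 9° = (1/2)[cos(57°-9°) + cos(57°+9°)]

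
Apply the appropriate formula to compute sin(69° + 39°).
sin(69° + 39°) = sin 69° cos 39° + cos 69° sin 39° = 0.9511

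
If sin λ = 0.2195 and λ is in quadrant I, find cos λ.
cos λ = 0.9756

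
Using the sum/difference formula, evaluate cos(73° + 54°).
cos(73° + 54°) = cos 73° cos 54° - sin 73° sin 54° = -0.6018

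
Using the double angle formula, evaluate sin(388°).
sin(388°) = 2 sin 194° cos 194° = 0.4695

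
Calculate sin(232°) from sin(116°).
sin(232°) = 2 sin 116° cos 116° = -0.788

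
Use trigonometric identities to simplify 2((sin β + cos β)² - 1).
2((sin β + cos β)² - 1) = 2(sin(2β)) (using Pythagorean + double angle)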